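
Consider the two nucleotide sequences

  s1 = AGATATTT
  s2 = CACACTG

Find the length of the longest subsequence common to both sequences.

Taking A at s1[1]=s2[2] → A at s1[3]=s2[4] → T at s1[4]=s2[6] gives a common subsequence of length 3. Since dp[8][7] = 3, nothing longer is possible.

3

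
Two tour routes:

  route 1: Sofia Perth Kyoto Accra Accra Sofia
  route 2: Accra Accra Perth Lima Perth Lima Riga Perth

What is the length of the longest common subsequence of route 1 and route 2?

One common subsequence of length 2: Accra at route 1[4]=route 2[1] → Accra at route 1[5]=route 2[2]. Since dp[6][8] = 2, nothing longer is possible.

2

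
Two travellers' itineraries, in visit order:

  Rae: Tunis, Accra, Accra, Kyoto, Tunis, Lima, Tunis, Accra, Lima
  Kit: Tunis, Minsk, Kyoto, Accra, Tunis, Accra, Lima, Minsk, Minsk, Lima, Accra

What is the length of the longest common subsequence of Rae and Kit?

Match Tunis at Rae[1]=Kit[1] → Accra at Rae[2]=Kit[4] → Accra at Rae[3]=Kit[6] → Lima at Rae[6]=Kit[10] → Accra at Rae[8]=Kit[11] — 5 stops in the same relative order in both, and the DP table's final entry dp[9][11] is also 5, so no common subsequence is longer.

5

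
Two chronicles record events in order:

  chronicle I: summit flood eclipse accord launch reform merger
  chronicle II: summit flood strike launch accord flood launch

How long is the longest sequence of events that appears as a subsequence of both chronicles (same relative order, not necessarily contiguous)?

One common subsequence of length 4: summit [1,1], then flood [2,2], then accord [4,5], then launch [5,7]. The LCS DP gives dp[7][7] = 4, so this is optimal.

4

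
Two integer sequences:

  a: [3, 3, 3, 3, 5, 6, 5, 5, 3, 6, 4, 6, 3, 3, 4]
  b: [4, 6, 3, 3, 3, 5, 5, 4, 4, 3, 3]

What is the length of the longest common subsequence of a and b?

8

One common subsequence of length 8: 3 at a[2]=b[3]; then 3 at a[3]=b[4]; then 3 at a[4]=b[5]; then 5 at a[5]=b[6]; then 5 at a[7]=b[7]; then 4 at a[11]=b[9]; then 3 at a[13]=b[10]; then 3 at a[14]=b[11], and the DP table's final entry dp[15][11] is also 8, so no common subsequence is longer.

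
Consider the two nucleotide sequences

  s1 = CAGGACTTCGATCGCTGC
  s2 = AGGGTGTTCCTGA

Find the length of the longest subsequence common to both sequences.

Taking A (s1 #2, s2 #1) → G (s1 #3, s2 #3) → G (s1 #4, s2 #4) → T (s1 #7, s2 #5) → T (s1 #8, s2 #7) → T (s1 #12, s2 #8) → C (s1 #13, s2 #9) → C (s1 #15, s2 #10) → T (s1 #16, s2 #11) → G (s1 #17, s2 #12) gives a common subsequence of length 10. Since dp[18][13] = 10, nothing longer is possible.

10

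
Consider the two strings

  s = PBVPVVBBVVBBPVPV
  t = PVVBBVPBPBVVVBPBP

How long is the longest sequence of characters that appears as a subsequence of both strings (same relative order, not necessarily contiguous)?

11

One common subsequence of length 11: P (s #1, t #1), B (s #2, t #5), V (s #3, t #6), P (s #4, t #7), B (s #7, t #8), B (s #8, t #10), V (s #9, t #12), V (s #10, t #13), B (s #11, t #14), B (s #12, t #16), P (s #15, t #17), and the DP table's final entry dp[16][17] is also 11, so no common subsequence is longer.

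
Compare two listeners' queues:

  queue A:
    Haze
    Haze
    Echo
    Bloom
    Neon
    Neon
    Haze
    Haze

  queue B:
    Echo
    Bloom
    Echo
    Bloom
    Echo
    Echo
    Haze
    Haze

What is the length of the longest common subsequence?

Pick Echo (queue A #3, queue B #3), Bloom (queue A #4, queue B #4), Haze (queue A #7, queue B #7), Haze (queue A #8, queue B #8); all 4 songs appear in both, in order. Since dp[8][8] = 4, nothing longer is possible.

4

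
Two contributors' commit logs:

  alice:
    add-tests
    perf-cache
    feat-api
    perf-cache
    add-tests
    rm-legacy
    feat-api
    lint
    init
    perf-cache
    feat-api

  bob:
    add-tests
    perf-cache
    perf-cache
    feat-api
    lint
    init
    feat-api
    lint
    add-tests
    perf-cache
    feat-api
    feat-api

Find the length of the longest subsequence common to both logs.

One common subsequence of length 8: add-tests at alice[1]=bob[1], then perf-cache at alice[2]=bob[2], then perf-cache at alice[4]=bob[3], then feat-api at alice[7]=bob[4], then lint at alice[8]=bob[5], then init at alice[9]=bob[6], then perf-cache at alice[10]=bob[10], then feat-api at alice[11]=bob[12], and the DP table's final entry dp[11][12] is also 8, so no common subsequence is longer.

8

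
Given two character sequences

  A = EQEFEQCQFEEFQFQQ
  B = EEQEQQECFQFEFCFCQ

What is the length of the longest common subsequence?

Taking E (A #1, B #2), then Q (A #2, B #3), then E (A #3, B #4), then E (A #5, B #7), then C (A #7, B #8), then Q (A #8, B #10), then F (A #9, B #11), then E (A #11, B #12), then F (A #12, B #13), then F (A #14, B #15), then Q (A #16, B #17) gives a common subsequence of length 11, and the DP table's final entry dp[16][17] is also 11, so no common subsequence is longer.

11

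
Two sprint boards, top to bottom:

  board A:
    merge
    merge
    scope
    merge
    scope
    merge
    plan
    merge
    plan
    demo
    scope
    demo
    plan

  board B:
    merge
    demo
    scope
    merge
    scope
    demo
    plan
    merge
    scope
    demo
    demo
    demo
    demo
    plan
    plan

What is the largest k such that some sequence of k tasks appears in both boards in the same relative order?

Taking merge (board A #1, board B #1); then scope (board A #3, board B #3); then merge (board A #4, board B #4); then scope (board A #5, board B #5); then plan (board A #7, board B #7); then merge (board A #8, board B #8); then demo (board A #10, board B #12); then demo (board A #12, board B #13); then plan (board A #13, board B #15) gives a common subsequence of length 9. Since dp[13][15] = 9, nothing longer is possible.

9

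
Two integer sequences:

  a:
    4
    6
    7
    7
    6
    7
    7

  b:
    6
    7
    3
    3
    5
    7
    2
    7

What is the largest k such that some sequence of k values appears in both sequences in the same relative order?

4

One common subsequence of length 4: 6 (a #2, b #1) → 7 (a #3, b #2) → 7 (a #4, b #6) → 7 (a #7, b #8), and the DP table's final entry dp[7][8] is also 4, so no common subsequence is longer.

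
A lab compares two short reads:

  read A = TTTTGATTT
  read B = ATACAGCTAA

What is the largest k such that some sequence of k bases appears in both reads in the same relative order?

One common subsequence of length 3: T [1,2]; then T [2,8]; then A [6,10], and the DP table's final entry dp[9][10] is also 3, so no common subsequence is longer.

3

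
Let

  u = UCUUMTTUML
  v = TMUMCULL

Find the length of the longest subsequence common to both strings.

Pick U at u[1]=v[3], C at u[2]=v[5], U at u[3]=v[6], L at u[10]=v[8]; all 4 characters appear in both, in order. The LCS DP gives dp[10][8] = 4, so this is optimal.

4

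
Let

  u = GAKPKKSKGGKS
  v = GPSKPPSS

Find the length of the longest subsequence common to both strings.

5

Let dp[i][j] be the LCS length of the first i characters of u and the first j characters of v. dp[i][j] = dp[i-1][j-1]+1 when the i-th and j-th characters match, else max(dp[i-1][j], dp[i][j-1]).
    ·  G  P  S  K  P  P  S  S
 ·  0  0  0  0  0  0  0  0  0
 G  0  1  1  1  1  1  1  1  1
 A  0  1  1  1  1  1  1  1  1
 K  0  1  1  1  2  2  2  2  2
 P  0  1  2  2  2  3  3  3  3
 K  0  1  2  2  3  3  3  3  3
 K  0  1  2  2  3  3  3  3  3
 S  0  1  2  3  3  3  3  4  4
 K  0  1  2  3  4  4  4  4  4
 G  0  1  2  3  4  4  4  4  4
 G  0  1  2  3  4  4  4  4  4
 K  0  1  2  3  4  4  4  4  4
 S  0  1  2  3  4  4  4  5  5
dp[12][8] = 5. One LCS (by backtracking along matches): GKPSS.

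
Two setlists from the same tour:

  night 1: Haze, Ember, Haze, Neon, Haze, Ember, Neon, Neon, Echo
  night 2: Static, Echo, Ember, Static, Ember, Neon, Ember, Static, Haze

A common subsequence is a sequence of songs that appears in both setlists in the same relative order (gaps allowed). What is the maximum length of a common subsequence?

Pick Ember (night 1 #2, night 2 #5), Neon (night 1 #4, night 2 #6), Haze (night 1 #5, night 2 #9); all 3 songs appear in both, in order, and the DP table's final entry dp[9][9] is also 3, so no common subsequence is longer.

3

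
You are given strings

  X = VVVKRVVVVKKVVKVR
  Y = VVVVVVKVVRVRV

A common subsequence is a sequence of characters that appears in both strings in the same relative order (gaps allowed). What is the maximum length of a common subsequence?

Match V [2,1], then V [3,2], then V [6,3], then V [7,4], then V [8,5], then V [9,6], then K [11,7], then V [12,8], then V [13,9], then V [15,11], then R [16,12] — 11 characters in the same relative order in both. The LCS DP gives dp[16][13] = 11, so this is optimal.

11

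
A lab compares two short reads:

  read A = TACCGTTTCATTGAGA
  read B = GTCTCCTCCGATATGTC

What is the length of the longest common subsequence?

9

One common subsequence of length 9: T [1,4], C [3,5], C [4,6], T [6,7], C [9,9], A [10,11], T [11,12], T [12,14], G [13,15], and the DP table's final entry dp[16][17] is also 9, so no common subsequence is longer.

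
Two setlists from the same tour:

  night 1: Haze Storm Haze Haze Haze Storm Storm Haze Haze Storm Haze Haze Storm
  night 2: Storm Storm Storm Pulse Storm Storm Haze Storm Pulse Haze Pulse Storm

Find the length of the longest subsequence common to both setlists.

One common subsequence of length 7: Storm at night 1[2]=night 2[3] → Storm at night 1[6]=night 2[5] → Storm at night 1[7]=night 2[6] → Haze at night 1[9]=night 2[7] → Storm at night 1[10]=night 2[8] → Haze at night 1[11]=night 2[10] → Storm at night 1[13]=night 2[12], and the DP table's final entry dp[13][12] is also 7, so no common subsequence is longer.

7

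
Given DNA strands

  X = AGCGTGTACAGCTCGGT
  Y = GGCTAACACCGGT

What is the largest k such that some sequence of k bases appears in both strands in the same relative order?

Taking G at X[2]=Y[2] → C at X[3]=Y[3] → T at X[5]=Y[4] → A at X[8]=Y[6] → C at X[9]=Y[7] → A at X[10]=Y[8] → C at X[12]=Y[9] → C at X[14]=Y[10] → G at X[15]=Y[11] → G at X[16]=Y[12] → T at X[17]=Y[13] gives a common subsequence of length 11. dp[17][13] = 11 confirms this is the maximum.

11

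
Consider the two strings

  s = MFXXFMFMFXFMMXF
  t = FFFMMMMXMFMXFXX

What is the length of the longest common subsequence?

Match F [2,2], F [5,3], M [6,6], M [8,7], X [10,8], F [11,10], M [13,11], X [14,12], F [15,13] — 9 characters in the same relative order in both. dp[15][15] = 9 confirms this is the maximum.

9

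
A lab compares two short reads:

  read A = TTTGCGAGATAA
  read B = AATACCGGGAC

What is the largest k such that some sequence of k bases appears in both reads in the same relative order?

5

Let dp[i][j] be the LCS length of the first i bases of read A and the first j bases of read B. dp[i][j] = dp[i-1][j-1]+1 when the i-th and j-th bases match, else max(dp[i-1][j], dp[i][j-1]).
    ·  A  A  T  A  C  C  G  G  G  A  C
 ·  0  0  0  0  0  0  0  0  0  0  0  0
 T  0  0  0  1  1  1  1  1  1  1  1  1
 T  0  0  0  1  1  1  1  1  1  1  1  1
 T  0  0  0  1  1  1  1  1  1  1  1  1
 G  0  0  0  1  1  1  1  2  2  2  2  2
 C  0  0  0  1  1  2  2  2  2  2  2  3
 G  0  0  0  1  1  2  2  3  3  3  3  3
 A  0  1  1  1  2  2  2  3  3  3  4  4
 G  0  1  1  1  2  2  2  3  4  4  4  4
 A  0  1  2  2  2  2  2  3  4  4  5  5
 T  0  1  2  3  3  3  3  3  4  4  5  5
 A  0  1  2  3  4  4  4  4  4  4  5  5
 A  0  1  2  3  4  4  4  4  4  4  5  5
dp[12][11] = 5. One LCS (by backtracking along matches): TGGGA.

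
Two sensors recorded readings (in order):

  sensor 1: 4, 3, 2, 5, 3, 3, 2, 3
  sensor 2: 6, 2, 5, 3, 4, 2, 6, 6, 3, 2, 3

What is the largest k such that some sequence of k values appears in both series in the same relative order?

6

Let dp[i][j] be the LCS length of the first i values of sensor 1 and the first j values of sensor 2. dp[i][j] = dp[i-1][j-1]+1 when the i-th and j-th values match, else max(dp[i-1][j], dp[i][j-1]).
    ·  6  2  5  3  4  2  6  6  3  2  3
 ·  0  0  0  0  0  0  0  0  0  0  0  0
 4  0  0  0  0  0  1  1  1  1  1  1  1
 3  0  0  0  0  1  1  1  1  1  2  2  2
 2  0  0  1  1  1  1  2  2  2  2  3  3
 5  0  0  1  2  2  2  2  2  2  2  3  3
 3  0  0  1  2  3  3  3  3  3  3  3  4
 3  0  0  1  2  3  3  3  3  3  4  4  4
 2  0  0  1  2  3  3  4  4  4  4  5  5
 3  0  0  1  2  3  3  4  4  4  5  5  6
dp[8][11] = 6. One LCS (by backtracking along matches): 2, 5, 3, 3, 2, 3.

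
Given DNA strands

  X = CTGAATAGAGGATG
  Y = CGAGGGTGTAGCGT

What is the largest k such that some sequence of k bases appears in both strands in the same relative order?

9

One common subsequence of length 9: C at X[1]=Y[1]; then G at X[3]=Y[2]; then A at X[4]=Y[3]; then T at X[6]=Y[7]; then G at X[8]=Y[8]; then A at X[9]=Y[10]; then G at X[10]=Y[11]; then G at X[11]=Y[13]; then T at X[13]=Y[14]. Since dp[14][14] = 9, nothing longer is possible.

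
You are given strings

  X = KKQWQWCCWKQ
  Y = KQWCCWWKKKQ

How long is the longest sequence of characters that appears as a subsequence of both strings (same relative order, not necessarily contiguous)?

8

Match K [2,1] → Q [5,2] → W [6,3] → C [7,4] → C [8,5] → W [9,7] → K [10,10] → Q [11,11] — 8 characters in the same relative order in both. Since dp[11][11] = 8, nothing longer is possible.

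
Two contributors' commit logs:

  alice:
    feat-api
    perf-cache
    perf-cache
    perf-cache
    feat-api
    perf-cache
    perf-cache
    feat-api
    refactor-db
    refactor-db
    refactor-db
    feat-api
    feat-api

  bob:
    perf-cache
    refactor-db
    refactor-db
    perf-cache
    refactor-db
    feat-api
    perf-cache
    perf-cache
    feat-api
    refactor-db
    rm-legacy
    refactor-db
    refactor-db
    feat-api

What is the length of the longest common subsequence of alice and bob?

One common subsequence of length 10: perf-cache [2,1], perf-cache [3,4], feat-api [5,6], perf-cache [6,7], perf-cache [7,8], feat-api [8,9], refactor-db [9,10], refactor-db [10,12], refactor-db [11,13], feat-api [13,14]. dp[13][14] = 10 confirms this is the maximum.

10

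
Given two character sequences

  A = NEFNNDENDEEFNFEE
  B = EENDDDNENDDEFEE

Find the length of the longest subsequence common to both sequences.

Taking E [2,2]; then N [4,3]; then N [5,7]; then E [7,8]; then N [8,9]; then D [9,11]; then E [11,12]; then F [14,13]; then E [15,14]; then E [16,15] gives a common subsequence of length 10. The LCS DP gives dp[16][15] = 10, so this is optimal.

10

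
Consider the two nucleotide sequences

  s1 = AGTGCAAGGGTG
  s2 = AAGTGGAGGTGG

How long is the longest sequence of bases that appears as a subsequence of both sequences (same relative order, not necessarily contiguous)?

Let dp[i][j] be the LCS length of the first i bases of s1 and the first j bases of s2. dp[i][j] = dp[i-1][j-1]+1 when the i-th and j-th bases match, else max(dp[i-1][j], dp[i][j-1]).
    ·  A  A  G  T  G  G  A  G  G  T  G  G
 ·  0  0  0  0  0  0  0  0  0  0  0  0  0
 A  0  1  1  1  1  1  1  1  1  1  1  1  1
 G  0  1  1  2  2  2  2  2  2  2  2  2  2
 T  0  1  1  2  3  3  3  3  3  3  3  3  3
 G  0  1  1  2  3  4  4  4  4  4  4  4  4
 C  0  1  1  2  3  4  4  4  4  4  4  4  4
 A  0  1  2  2  3  4  4  5  5  5  5  5  5
 A  0  1  2  2  3  4  4  5  5  5  5  5  5
 G  0  1  2  3  3  4  5  5  6  6  6  6  6
 G  0  1  2  3  3  4  5  5  6  7  7  7  7
 G  0  1  2  3  3  4  5  5  6  7  7  8  8
 T  0  1  2  3  4  4  5  5  6  7  8  8  8
 G  0  1  2  3  4  5  5  5  6  7  8  9  9
dp[12][12] = 9. One LCS (by backtracking along matches): AGTGAGGGG.

9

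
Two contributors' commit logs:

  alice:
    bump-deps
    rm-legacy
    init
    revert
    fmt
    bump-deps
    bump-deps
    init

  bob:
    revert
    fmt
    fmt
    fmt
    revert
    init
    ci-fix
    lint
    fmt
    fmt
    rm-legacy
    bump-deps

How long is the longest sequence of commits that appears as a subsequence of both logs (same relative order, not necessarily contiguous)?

Match init (alice #3, bob #6) → fmt (alice #5, bob #10) → bump-deps (alice #7, bob #12) — 3 commits in the same relative order in both. dp[8][12] = 3 confirms this is the maximum.

3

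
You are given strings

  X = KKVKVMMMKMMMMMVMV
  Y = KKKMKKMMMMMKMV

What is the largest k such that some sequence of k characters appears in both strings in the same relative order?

12

Match K at X[1]=Y[1], then K at X[2]=Y[2], then K at X[4]=Y[3], then M at X[6]=Y[4], then K at X[9]=Y[6], then M at X[10]=Y[7], then M at X[11]=Y[8], then M at X[12]=Y[9], then M at X[13]=Y[10], then M at X[14]=Y[11], then M at X[16]=Y[13], then V at X[17]=Y[14] — 12 characters in the same relative order in both. Since dp[17][14] = 12, nothing longer is possible.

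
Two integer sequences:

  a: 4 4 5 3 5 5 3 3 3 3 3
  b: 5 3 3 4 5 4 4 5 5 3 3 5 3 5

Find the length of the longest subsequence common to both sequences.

Taking 4 at a[1]=b[6], 4 at a[2]=b[7], 5 at a[5]=b[8], 5 at a[6]=b[9], 3 at a[7]=b[10], 3 at a[8]=b[11], 3 at a[9]=b[13] gives a common subsequence of length 7. dp[11][14] = 7 confirms this is the maximum.

7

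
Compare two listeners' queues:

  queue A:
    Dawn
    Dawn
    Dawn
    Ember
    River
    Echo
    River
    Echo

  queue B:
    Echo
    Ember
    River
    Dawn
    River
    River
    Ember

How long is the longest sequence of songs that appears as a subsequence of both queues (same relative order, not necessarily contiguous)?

One common subsequence of length 3: Dawn (queue A #3, queue B #4), River (queue A #5, queue B #5), River (queue A #7, queue B #6). dp[8][7] = 3 confirms this is the maximum.

3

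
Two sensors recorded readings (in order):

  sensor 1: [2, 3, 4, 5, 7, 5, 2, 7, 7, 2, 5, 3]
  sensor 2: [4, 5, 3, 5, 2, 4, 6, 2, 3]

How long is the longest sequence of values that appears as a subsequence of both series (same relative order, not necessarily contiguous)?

6

Match 4 at sensor 1[3]=sensor 2[1] → 5 at sensor 1[4]=sensor 2[2] → 5 at sensor 1[6]=sensor 2[4] → 2 at sensor 1[7]=sensor 2[5] → 2 at sensor 1[10]=sensor 2[8] → 3 at sensor 1[12]=sensor 2[9] — 6 values in the same relative order in both. dp[12][9] = 6 confirms this is the maximum.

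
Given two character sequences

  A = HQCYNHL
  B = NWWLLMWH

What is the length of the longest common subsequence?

Let dp[i][j] be the LCS length of the first i characters of A and the first j characters of B. dp[i][j] = dp[i-1][j-1]+1 when the i-th and j-th characters match, else max(dp[i-1][j], dp[i][j-1]).
    ·  N  W  W  L  L  M  W  H
 ·  0  0  0  0  0  0  0  0  0
 H  0  0  0  0  0  0  0  0  1
 Q  0  0  0  0  0  0  0  0  1
 C  0  0  0  0  0  0  0  0  1
 Y  0  0  0  0  0  0  0  0  1
 N  0  1  1  1  1  1  1  1  1
 H  0  1  1  1  1  1  1  1  2
 L  0  1  1  1  2  2  2  2  2
dp[7][8] = 2. One LCS (by backtracking along matches): NH.

2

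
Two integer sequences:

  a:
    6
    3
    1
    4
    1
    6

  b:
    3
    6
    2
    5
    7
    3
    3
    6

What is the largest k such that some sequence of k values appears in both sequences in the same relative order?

3

Let dp[i][j] be the LCS length of the first i values of a and the first j values of b. dp[i][j] = dp[i-1][j-1]+1 when the i-th and j-th values match, else max(dp[i-1][j], dp[i][j-1]).
    ·  3  6  2  5  7  3  3  6
 ·  0  0  0  0  0  0  0  0  0
 6  0  0  1  1  1  1  1  1  1
 3  0  1  1  1  1  1  2  2  2
 1  0  1  1  1  1  1  2  2  2
 4  0  1  1  1  1  1  2  2  2
 1  0  1  1  1  1  1  2  2  2
 6  0  1  2  2  2  2  2  2  3
dp[6][8] = 3. One LCS (by backtracking along matches): 6, 3, 6.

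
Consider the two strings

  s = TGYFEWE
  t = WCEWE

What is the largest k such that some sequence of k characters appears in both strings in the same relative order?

Let dp[i][j] be the LCS length of the first i characters of s and the first j characters of t. dp[i][j] = dp[i-1][j-1]+1 when the i-th and j-th characters match, else max(dp[i-1][j], dp[i][j-1]).
    ·  W  C  E  W  E
 ·  0  0  0  0  0  0
 T  0  0  0  0  0  0
 G  0  0  0  0  0  0
 Y  0  0  0  0  0  0
 F  0  0  0  0  0  0
 E  0  0  0  1  1  1
 W  0  1  1  1  2  2
 E  0  1  1  2  2  3
dp[7][5] = 3. One LCS (by backtracking along matches): EWE.

3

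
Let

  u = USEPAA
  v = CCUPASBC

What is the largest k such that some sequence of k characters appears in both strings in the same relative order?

3

Taking U (u #1, v #3) → P (u #4, v #4) → A (u #5, v #5) gives a common subsequence of length 3, and the DP table's final entry dp[6][8] is also 3, so no common subsequence is longer.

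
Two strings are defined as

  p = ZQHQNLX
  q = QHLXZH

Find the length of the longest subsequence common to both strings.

4

Let dp[i][j] be the LCS length of the first i characters of p and the first j characters of q. dp[i][j] = dp[i-1][j-1]+1 when the i-th and j-th characters match, else max(dp[i-1][j], dp[i][j-1]).
    ·  Q  H  L  X  Z  H
 ·  0  0  0  0  0  0  0
 Z  0  0  0  0  0  1  1
 Q  0  1  1  1  1  1  1
 H  0  1  2  2  2  2  2
 Q  0  1  2  2  2  2  2
 N  0  1  2  2  2  2  2
 L  0  1  2  3  3  3  3
 X  0  1  2  3  4  4  4
dp[7][6] = 4. One LCS (by backtracking along matches): QHLX.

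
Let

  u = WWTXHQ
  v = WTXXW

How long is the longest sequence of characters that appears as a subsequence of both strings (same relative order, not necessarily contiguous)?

3

Match W at u[2]=v[1], then T at u[3]=v[2], then X at u[4]=v[4] — 3 characters in the same relative order in both. The LCS DP gives dp[6][5] = 3, so this is optimal.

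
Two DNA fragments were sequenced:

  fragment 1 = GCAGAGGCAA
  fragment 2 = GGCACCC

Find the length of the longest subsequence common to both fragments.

4

Let dp[i][j] be the LCS length of the first i bases of fragment 1 and the first j bases of fragment 2. dp[i][j] = dp[i-1][j-1]+1 when the i-th and j-th bases match, else max(dp[i-1][j], dp[i][j-1]).
    ·  G  G  C  A  C  C  C
 ·  0  0  0  0  0  0  0  0
 G  0  1  1  1  1  1  1  1
 C  0  1  1  2  2  2  2  2
 A  0  1  1  2  3  3  3  3
 G  0  1  2  2  3  3  3  3
 A  0  1  2  2  3  3  3  3
 G  0  1  2  2  3  3  3  3
 G  0  1  2  2  3  3  3  3
 C  0  1  2  3  3  4  4  4
 A  0  1  2  3  4  4  4  4
 A  0  1  2  3  4  4  4  4
dp[10][7] = 4. One LCS (by backtracking along matches): GCAC.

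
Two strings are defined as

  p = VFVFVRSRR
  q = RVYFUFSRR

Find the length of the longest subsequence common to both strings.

Let dp[i][j] be the LCS length of the first i characters of p and the first j characters of q. dp[i][j] = dp[i-1][j-1]+1 when the i-th and j-th characters match, else max(dp[i-1][j], dp[i][j-1]).
    ·  R  V  Y  F  U  F  S  R  R
 ·  0  0  0  0  0  0  0  0  0  0
 V  0  0  1  1  1  1  1  1  1  1
 F  0  0  1  1  2  2  2  2  2  2
 V  0  0  1  1  2  2  2  2  2  2
 F  0  0  1  1  2  2  3  3  3  3
 V  0  0  1  1  2  2  3  3  3  3
 R  0  1  1  1  2  2  3  3  4  4
 S  0  1  1  1  2  2  3  4  4  4
 R  0  1  1  1  2  2  3  4  5  5
 R  0  1  1  1  2  2  3  4  5  6
dp[9][9] = 6. One LCS (by backtracking along matches): VFFSRR.

6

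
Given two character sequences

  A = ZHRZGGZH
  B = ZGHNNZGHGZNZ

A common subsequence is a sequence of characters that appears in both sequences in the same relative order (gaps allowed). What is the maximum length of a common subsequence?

Let dp[i][j] be the LCS length of the first i characters of A and the first j characters of B. dp[i][j] = dp[i-1][j-1]+1 when the i-th and j-th characters match, else max(dp[i-1][j], dp[i][j-1]).
    ·  Z  G  H  N  N  Z  G  H  G  Z  N  Z
 ·  0  0  0  0  0  0  0  0  0  0  0  0  0
 Z  0  1  1  1  1  1  1  1  1  1  1  1  1
 H  0  1  1  2  2  2  2  2  2  2  2  2  2
 R  0  1  1  2  2  2  2  2  2  2  2  2  2
 Z  0  1  1  2  2  2  3  3  3  3  3  3  3
 G  0  1  2  2  2  2  3  4  4  4  4  4  4
 G  0  1  2  2  2  2  3  4  4  5  5  5  5
 Z  0  1  2  2  2  2  3  4  4  5  6  6  6
 H  0  1  2  3  3  3  3  4  5  5  6  6  6
dp[8][12] = 6. One LCS (by backtracking along matches): ZHZGGZ.

6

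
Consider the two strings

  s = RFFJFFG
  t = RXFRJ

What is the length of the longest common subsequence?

Let dp[i][j] be the LCS length of the first i characters of s and the first j characters of t. dp[i][j] = dp[i-1][j-1]+1 when the i-th and j-th characters match, else max(dp[i-1][j], dp[i][j-1]).
    ·  R  X  F  R  J
 ·  0  0  0  0  0  0
 R  0  1  1  1  1  1
 F  0  1  1  2  2  2
 F  0  1  1  2  2  2
 J  0  1  1  2  2  3
 F  0  1  1  2  2  3
 F  0  1  1  2  2  3
 G  0  1  1  2  2  3
dp[7][5] = 3. One LCS (by backtracking along matches): RFJ.

3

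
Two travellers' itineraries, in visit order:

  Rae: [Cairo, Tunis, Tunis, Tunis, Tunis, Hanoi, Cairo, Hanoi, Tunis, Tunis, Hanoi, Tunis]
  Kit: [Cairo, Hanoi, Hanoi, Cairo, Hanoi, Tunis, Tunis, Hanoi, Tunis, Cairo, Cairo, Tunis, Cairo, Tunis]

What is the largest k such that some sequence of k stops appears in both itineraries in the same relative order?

Pick Cairo at Rae[1]=Kit[1], then Hanoi at Rae[6]=Kit[3], then Cairo at Rae[7]=Kit[4], then Hanoi at Rae[8]=Kit[5], then Tunis at Rae[9]=Kit[6], then Tunis at Rae[10]=Kit[7], then Hanoi at Rae[11]=Kit[8], then Tunis at Rae[12]=Kit[14]; all 8 stops appear in both, in order, and the DP table's final entry dp[12][14] is also 8, so no common subsequence is longer.

8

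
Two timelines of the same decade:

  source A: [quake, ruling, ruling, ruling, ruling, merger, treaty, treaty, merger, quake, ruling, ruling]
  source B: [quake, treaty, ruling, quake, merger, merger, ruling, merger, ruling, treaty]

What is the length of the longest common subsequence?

Taking quake (source A #1, source B #1); then ruling (source A #2, source B #3); then merger (source A #6, source B #5); then merger (source A #9, source B #6); then ruling (source A #11, source B #7); then ruling (source A #12, source B #9) gives a common subsequence of length 6, and the DP table's final entry dp[12][10] is also 6, so no common subsequence is longer.

6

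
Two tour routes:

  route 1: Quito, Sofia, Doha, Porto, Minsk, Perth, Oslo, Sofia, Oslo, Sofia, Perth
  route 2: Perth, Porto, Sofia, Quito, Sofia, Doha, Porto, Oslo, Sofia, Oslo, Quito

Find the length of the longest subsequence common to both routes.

One common subsequence of length 7: Quito [1,4] → Sofia [2,5] → Doha [3,6] → Porto [4,7] → Oslo [7,8] → Sofia [8,9] → Oslo [9,10], and the DP table's final entry dp[11][11] is also 7, so no common subsequence is longer.

7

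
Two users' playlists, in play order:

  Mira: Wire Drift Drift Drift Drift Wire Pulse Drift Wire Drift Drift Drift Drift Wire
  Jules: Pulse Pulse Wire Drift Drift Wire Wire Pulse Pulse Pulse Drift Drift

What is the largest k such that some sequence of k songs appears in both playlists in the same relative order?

Match Wire (Mira #1, Jules #3) → Drift (Mira #2, Jules #4) → Drift (Mira #3, Jules #5) → Wire (Mira #6, Jules #7) → Pulse (Mira #7, Jules #10) → Drift (Mira #12, Jules #11) → Drift (Mira #13, Jules #12) — 7 songs in the same relative order in both. dp[14][12] = 7 confirms this is the maximum.

7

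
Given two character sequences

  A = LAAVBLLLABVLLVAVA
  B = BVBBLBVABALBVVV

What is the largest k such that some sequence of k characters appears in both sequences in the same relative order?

8

Pick L at A[1]=B[5]; then A at A[2]=B[8]; then A at A[3]=B[10]; then L at A[8]=B[11]; then B at A[10]=B[12]; then V at A[11]=B[13]; then V at A[14]=B[14]; then V at A[16]=B[15]; all 8 characters appear in both, in order. dp[17][15] = 8 confirms this is the maximum.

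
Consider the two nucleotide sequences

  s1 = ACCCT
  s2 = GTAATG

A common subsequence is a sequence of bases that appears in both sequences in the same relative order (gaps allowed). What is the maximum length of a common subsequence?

Let dp[i][j] be the LCS length of the first i bases of s1 and the first j bases of s2. dp[i][j] = dp[i-1][j-1]+1 when the i-th and j-th bases match, else max(dp[i-1][j], dp[i][j-1]).
    ·  G  T  A  A  T  G
 ·  0  0  0  0  0  0  0
 A  0  0  0  1  1  1  1
 C  0  0  0  1  1  1  1
 C  0  0  0  1  1  1  1
 C  0  0  0  1  1  1  1
 T  0  0  1  1  1  2  2
dp[5][6] = 2. One LCS (by backtracking along matches): AT.

2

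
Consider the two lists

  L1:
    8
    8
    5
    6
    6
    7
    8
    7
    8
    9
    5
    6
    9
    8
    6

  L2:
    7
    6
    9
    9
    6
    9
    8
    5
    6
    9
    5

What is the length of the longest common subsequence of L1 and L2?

6

Pick 6 at L1[4]=L2[2] → 6 at L1[5]=L2[5] → 8 at L1[9]=L2[7] → 5 at L1[11]=L2[8] → 6 at L1[12]=L2[9] → 9 at L1[13]=L2[10]; all 6 values appear in both, in order. Since dp[15][11] = 6, nothing longer is possible.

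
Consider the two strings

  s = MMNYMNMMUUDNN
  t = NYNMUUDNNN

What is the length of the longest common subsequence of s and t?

Pick N [3,1] → Y [4,2] → N [6,3] → M [8,4] → U [9,5] → U [10,6] → D [11,7] → N [12,9] → N [13,10]; all 9 characters appear in both, in order. dp[13][10] = 9 confirms this is the maximum.

9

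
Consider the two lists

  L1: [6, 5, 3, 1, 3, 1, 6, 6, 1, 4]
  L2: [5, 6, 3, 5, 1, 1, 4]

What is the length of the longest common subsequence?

Match 6 (L1 #1, L2 #2); then 5 (L1 #2, L2 #4); then 1 (L1 #6, L2 #5); then 1 (L1 #9, L2 #6); then 4 (L1 #10, L2 #7) — 5 values in the same relative order in both. The LCS DP gives dp[10][7] = 5, so this is optimal.

5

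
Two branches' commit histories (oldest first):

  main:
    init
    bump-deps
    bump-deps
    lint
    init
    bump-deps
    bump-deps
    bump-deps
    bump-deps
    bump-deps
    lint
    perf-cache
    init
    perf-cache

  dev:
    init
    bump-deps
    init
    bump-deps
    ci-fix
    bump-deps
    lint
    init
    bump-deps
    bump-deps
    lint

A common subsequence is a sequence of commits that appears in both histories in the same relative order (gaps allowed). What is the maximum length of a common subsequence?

Match init [1,3]; then bump-deps [2,4]; then bump-deps [3,6]; then lint [4,7]; then init [5,8]; then bump-deps [9,9]; then bump-deps [10,10]; then lint [11,11] — 8 commits in the same relative order in both. Since dp[14][11] = 8, nothing longer is possible.

8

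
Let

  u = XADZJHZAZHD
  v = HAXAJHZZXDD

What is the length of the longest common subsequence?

Let dp[i][j] be the LCS length of the first i characters of u and the first j characters of v. dp[i][j] = dp[i-1][j-1]+1 when the i-th and j-th characters match, else max(dp[i-1][j], dp[i][j-1]).
    ·  H  A  X  A  J  H  Z  Z  X  D  D
 ·  0  0  0  0  0  0  0  0  0  0  0  0
 X  0  0  0  1  1  1  1  1  1  1  1  1
 A  0  0  1  1  2  2  2  2  2  2  2  2
 D  0  0  1  1  2  2  2  2  2  2  3  3
 Z  0  0  1  1  2  2  2  3  3  3  3  3
 J  0  0  1  1  2  3  3  3  3  3  3  3
 H  0  1  1  1  2  3  4  4  4  4  4  4
 Z  0  1  1  1  2  3  4  5  5  5  5  5
 A  0  1  2  2  2  3  4  5  5  5  5  5
 Z  0  1  2  2  2  3  4  5  6  6  6  6
 H  0  1  2  2  2  3  4  5  6  6  6  6
 D  0  1  2  2  2  3  4  5  6  6  7  7
dp[11][11] = 7. One LCS (by backtracking along matches): XAJHZZD.

7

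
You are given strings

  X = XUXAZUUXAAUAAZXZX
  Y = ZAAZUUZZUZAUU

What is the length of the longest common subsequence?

6

Match A (X #4, Y #3); then Z (X #5, Y #4); then U (X #6, Y #6); then U (X #7, Y #9); then A (X #9, Y #11); then U (X #11, Y #13) — 6 characters in the same relative order in both. dp[17][13] = 6 confirms this is the maximum.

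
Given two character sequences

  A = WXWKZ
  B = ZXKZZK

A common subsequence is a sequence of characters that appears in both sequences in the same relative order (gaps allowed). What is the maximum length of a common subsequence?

3

Pick X [2,2]; then K [4,3]; then Z [5,5]; all 3 characters appear in both, in order, and the DP table's final entry dp[5][6] is also 3, so no common subsequence is longer.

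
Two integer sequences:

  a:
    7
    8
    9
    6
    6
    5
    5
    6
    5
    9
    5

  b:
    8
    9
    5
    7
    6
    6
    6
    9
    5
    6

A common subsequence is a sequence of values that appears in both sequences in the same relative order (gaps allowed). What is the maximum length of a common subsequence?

Let dp[i][j] be the LCS length of the first i values of a and the first j values of b. dp[i][j] = dp[i-1][j-1]+1 when the i-th and j-th values match, else max(dp[i-1][j], dp[i][j-1]).
    ·  8  9  5  7  6  6  6  9  5  6
 ·  0  0  0  0  0  0  0  0  0  0  0
 7  0  0  0  0  1  1  1  1  1  1  1
 8  0  1  1  1  1  1  1  1  1  1  1
 9  0  1  2  2  2  2  2  2  2  2  2
 6  0  1  2  2  2  3  3  3  3  3  3
 6  0  1  2  2  2  3  4  4  4  4  4
 5  0  1  2  3  3  3  4  4  4  5  5
 5  0  1  2  3  3  3  4  4  4  5  5
 6  0  1  2  3  3  4  4  5  5  5  6
 5  0  1  2  3  3  4  4  5  5  6  6
 9  0  1  2  3  3  4  4  5  6  6  6
 5  0  1  2  3  3  4  4  5  6  7  7
dp[11][10] = 7. One LCS (by backtracking along matches): 8, 9, 6, 6, 6, 9, 5.

7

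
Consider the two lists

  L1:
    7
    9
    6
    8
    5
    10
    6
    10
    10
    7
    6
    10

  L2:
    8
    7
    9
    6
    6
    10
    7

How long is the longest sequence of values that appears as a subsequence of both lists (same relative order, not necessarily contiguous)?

6

One common subsequence of length 6: 7 at L1[1]=L2[2] → 9 at L1[2]=L2[3] → 6 at L1[3]=L2[4] → 6 at L1[7]=L2[5] → 10 at L1[9]=L2[6] → 7 at L1[10]=L2[7]. dp[12][7] = 6 confirms this is the maximum.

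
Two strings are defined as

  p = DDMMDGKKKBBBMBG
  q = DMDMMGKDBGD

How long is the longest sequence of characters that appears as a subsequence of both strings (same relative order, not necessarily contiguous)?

Taking D [1,1], D [2,3], M [3,4], M [4,5], G [6,6], K [7,7], B [14,9], G [15,10] gives a common subsequence of length 8. dp[15][11] = 8 confirms this is the maximum.

8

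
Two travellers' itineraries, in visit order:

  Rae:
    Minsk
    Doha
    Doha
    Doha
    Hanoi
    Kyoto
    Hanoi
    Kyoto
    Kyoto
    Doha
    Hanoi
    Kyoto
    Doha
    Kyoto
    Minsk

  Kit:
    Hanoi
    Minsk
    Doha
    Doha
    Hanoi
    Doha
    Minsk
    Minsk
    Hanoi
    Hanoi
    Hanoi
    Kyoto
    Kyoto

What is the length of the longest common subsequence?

Match Minsk (Rae #1, Kit #2), then Doha (Rae #2, Kit #3), then Doha (Rae #3, Kit #4), then Doha (Rae #4, Kit #6), then Hanoi (Rae #5, Kit #9), then Hanoi (Rae #7, Kit #10), then Hanoi (Rae #11, Kit #11), then Kyoto (Rae #12, Kit #12), then Kyoto (Rae #14, Kit #13) — 9 stops in the same relative order in both, and the DP table's final entry dp[15][13] is also 9, so no common subsequence is longer.

9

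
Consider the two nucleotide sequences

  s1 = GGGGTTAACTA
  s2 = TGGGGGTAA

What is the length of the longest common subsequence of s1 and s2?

Let dp[i][j] be the LCS length of the first i bases of s1 and the first j bases of s2. dp[i][j] = dp[i-1][j-1]+1 when the i-th and j-th bases match, else max(dp[i-1][j], dp[i][j-1]).
    ·  T  G  G  G  G  G  T  A  A
 ·  0  0  0  0  0  0  0  0  0  0
 G  0  0  1  1  1  1  1  1  1  1
 G  0  0  1  2  2  2  2  2  2  2
 G  0  0  1  2  3  3  3  3  3  3
 G  0  0  1  2  3  4  4  4  4  4
 T  0  1  1  2  3  4  4  5  5  5
 T  0  1  1  2  3  4  4  5  5  5
 A  0  1  1  2  3  4  4  5  6  6
 A  0  1  1  2  3  4  4  5  6  7
 C  0  1  1  2  3  4  4  5  6  7
 T  0  1  1  2  3  4  4  5  6  7
 A  0  1  1  2  3  4  4  5  6  7
dp[11][9] = 7. One LCS (by backtracking along matches): GGGGTAA.

7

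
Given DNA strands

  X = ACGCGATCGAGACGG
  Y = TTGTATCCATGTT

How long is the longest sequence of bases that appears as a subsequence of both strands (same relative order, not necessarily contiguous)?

One common subsequence of length 6: A at X[1]=Y[5], C at X[2]=Y[7], C at X[4]=Y[8], A at X[6]=Y[9], T at X[7]=Y[10], G at X[9]=Y[11], and the DP table's final entry dp[15][13] is also 6, so no common subsequence is longer.

6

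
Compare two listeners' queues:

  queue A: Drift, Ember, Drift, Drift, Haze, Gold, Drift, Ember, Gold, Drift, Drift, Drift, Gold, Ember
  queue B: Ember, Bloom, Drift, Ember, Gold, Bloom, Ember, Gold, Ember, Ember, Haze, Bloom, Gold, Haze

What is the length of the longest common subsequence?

Match Drift [1,3]; then Ember [2,4]; then Gold [6,5]; then Ember [8,7]; then Gold [9,8]; then Gold [13,13] — 6 songs in the same relative order in both, and the DP table's final entry dp[14][14] is also 6, so no common subsequence is longer.

6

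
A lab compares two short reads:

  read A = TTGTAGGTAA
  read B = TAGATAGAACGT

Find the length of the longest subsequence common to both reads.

Match T at read A[1]=read B[1], then G at read A[3]=read B[3], then T at read A[4]=read B[5], then A at read A[5]=read B[6], then G at read A[6]=read B[7], then G at read A[7]=read B[11], then T at read A[8]=read B[12] — 7 bases in the same relative order in both. The LCS DP gives dp[10][12] = 7, so this is optimal.

7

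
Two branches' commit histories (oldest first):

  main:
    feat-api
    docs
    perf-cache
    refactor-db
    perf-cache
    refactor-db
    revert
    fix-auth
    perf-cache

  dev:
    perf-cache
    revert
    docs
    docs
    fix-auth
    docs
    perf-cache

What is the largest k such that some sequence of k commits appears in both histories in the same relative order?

Taking perf-cache [5,1]; then revert [7,2]; then fix-auth [8,5]; then perf-cache [9,7] gives a common subsequence of length 4. Since dp[9][7] = 4, nothing longer is possible.

4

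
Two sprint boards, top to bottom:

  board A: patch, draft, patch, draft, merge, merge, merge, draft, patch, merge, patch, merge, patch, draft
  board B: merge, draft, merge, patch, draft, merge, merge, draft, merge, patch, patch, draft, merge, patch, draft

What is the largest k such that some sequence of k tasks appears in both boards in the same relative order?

Pick draft (board A #2, board B #2) → patch (board A #3, board B #4) → draft (board A #4, board B #5) → merge (board A #5, board B #6) → merge (board A #6, board B #7) → merge (board A #7, board B #9) → patch (board A #9, board B #10) → patch (board A #11, board B #11) → merge (board A #12, board B #13) → patch (board A #13, board B #14) → draft (board A #14, board B #15); all 11 tasks appear in both, in order. Since dp[14][15] = 11, nothing longer is possible.

11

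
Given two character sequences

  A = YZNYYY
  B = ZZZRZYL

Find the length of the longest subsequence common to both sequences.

2

Let dp[i][j] be the LCS length of the first i characters of A and the first j characters of B. dp[i][j] = dp[i-1][j-1]+1 when the i-th and j-th characters match, else max(dp[i-1][j], dp[i][j-1]).
    ·  Z  Z  Z  R  Z  Y  L
 ·  0  0  0  0  0  0  0  0
 Y  0  0  0  0  0  0  1  1
 Z  0  1  1  1  1  1  1  1
 N  0  1  1  1  1  1  1  1
 Y  0  1  1  1  1  1  2  2
 Y  0  1  1  1  1  1  2  2
 Y  0  1  1  1  1  1  2  2
dp[6][7] = 2. One LCS (by backtracking along matches): ZY.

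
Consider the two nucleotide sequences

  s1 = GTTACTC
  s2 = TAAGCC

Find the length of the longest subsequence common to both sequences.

4

Let dp[i][j] be the LCS length of the first i bases of s1 and the first j bases of s2. dp[i][j] = dp[i-1][j-1]+1 when the i-th and j-th bases match, else max(dp[i-1][j], dp[i][j-1]).
    ·  T  A  A  G  C  C
 ·  0  0  0  0  0  0  0
 G  0  0  0  0  1  1  1
 T  0  1  1  1  1  1  1
 T  0  1  1  1  1  1  1
 A  0  1  2  2  2  2  2
 C  0  1  2  2  2  3  3
 T  0  1  2  2  2  3  3
 C  0  1  2  2  2  3  4
dp[7][6] = 4. One LCS (by backtracking along matches): TACC.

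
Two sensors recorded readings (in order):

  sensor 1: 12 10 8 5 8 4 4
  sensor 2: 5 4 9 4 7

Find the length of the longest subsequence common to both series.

3

Let dp[i][j] be the LCS length of the first i values of sensor 1 and the first j values of sensor 2. dp[i][j] = dp[i-1][j-1]+1 when the i-th and j-th values match, else max(dp[i-1][j], dp[i][j-1]).
    ·  5  4  9  4  7
 ·  0  0  0  0  0  0
12  0  0  0  0  0  0
10  0  0  0  0  0  0
 8  0  0  0  0  0  0
 5  0  1  1  1  1  1
 8  0  1  1  1  1  1
 4  0  1  2  2  2  2
 4  0  1  2  2  3  3
dp[7][5] = 3. One LCS (by backtracking along matches): 5, 4, 4.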